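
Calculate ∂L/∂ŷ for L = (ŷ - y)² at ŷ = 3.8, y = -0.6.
∂L/∂ŷ = 8.8

∂L/∂ŷ = 2(ŷ - y) = 2(3.8 - -0.6) = 2(4.4) = 8.8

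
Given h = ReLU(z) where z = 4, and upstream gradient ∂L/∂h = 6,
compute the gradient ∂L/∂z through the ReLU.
∂L/∂z = 6

h = ReLU(4) = 4
Since z > 0: ∂h/∂z = 1
∂L/∂z = ∂L/∂h · ∂h/∂z = 6 × 1 = 6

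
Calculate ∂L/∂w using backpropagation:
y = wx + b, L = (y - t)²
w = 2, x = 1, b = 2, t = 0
∂L/∂w = 8

y = wx + b = (2)(1) + 2 = 4
∂L/∂y = 2(y - t) = 2(4 - 0) = 8
∂y/∂w = x = 1
∂L/∂w = ∂L/∂y · ∂y/∂w = 8 × 1 = 8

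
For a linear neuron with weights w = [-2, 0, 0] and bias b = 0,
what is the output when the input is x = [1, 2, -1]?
y = -2

y = (-2)(1) + (0)(2) + (0)(-1) + 0 = -2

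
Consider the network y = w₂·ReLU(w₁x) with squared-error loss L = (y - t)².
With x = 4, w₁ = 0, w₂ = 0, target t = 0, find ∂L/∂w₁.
∂L/∂w₁ = 0

Forward pass:
z = w₁x = 0×4 = 0
h = ReLU(0) = 0
y = w₂h = 0×0 = 0

Backward pass:
∂L/∂y = 2(y - t) = 2(0 - 0) = 0
∂y/∂h = w₂ = 0
∂h/∂z = 0 (ReLU derivative)
∂z/∂w₁ = x = 4

∂L/∂w₁ = 0 × 0 × 0 × 4 = 0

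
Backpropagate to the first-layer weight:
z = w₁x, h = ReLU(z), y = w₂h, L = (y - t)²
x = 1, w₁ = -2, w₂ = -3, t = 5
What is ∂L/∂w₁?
∂L/∂w₁ = 0

Forward pass:
z = w₁x = -2×1 = -2
h = ReLU(-2) = 0
y = w₂h = -3×0 = 0

Backward pass:
∂L/∂y = 2(y - t) = 2(0 - 5) = -10
∂y/∂h = w₂ = -3
∂h/∂z = 0 (ReLU derivative)
∂z/∂w₁ = x = 1

∂L/∂w₁ = -10 × -3 × 0 × 1 = 0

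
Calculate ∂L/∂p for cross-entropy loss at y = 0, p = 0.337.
∂L/∂p = 1.508

∂L/∂p = -y/p + (1-y)/(1-p) = 0 + 1/0.663 = 1.508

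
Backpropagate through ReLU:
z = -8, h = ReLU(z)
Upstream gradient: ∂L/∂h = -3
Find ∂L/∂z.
∂L/∂z = 0

h = ReLU(-8) = 0
Since z < 0: ∂h/∂z = 0
∂L/∂z = ∂L/∂h · ∂h/∂z = -3 × 0 = 0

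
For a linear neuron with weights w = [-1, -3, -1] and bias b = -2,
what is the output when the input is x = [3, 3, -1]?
y = -13

y = (-1)(3) + (-3)(3) + (-1)(-1) + -2 = -13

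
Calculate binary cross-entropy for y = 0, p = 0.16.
L = 0.1744

L = -0·log(0.16) - 1·log(0.84) = -log(0.84) = 0.1744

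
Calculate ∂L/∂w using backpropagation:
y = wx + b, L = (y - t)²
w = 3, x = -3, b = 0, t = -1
∂L/∂w = 48

y = wx + b = (3)(-3) + 0 = -9
∂L/∂y = 2(y - t) = 2(-9 - -1) = -16
∂y/∂w = x = -3
∂L/∂w = ∂L/∂y · ∂y/∂w = -16 × -3 = 48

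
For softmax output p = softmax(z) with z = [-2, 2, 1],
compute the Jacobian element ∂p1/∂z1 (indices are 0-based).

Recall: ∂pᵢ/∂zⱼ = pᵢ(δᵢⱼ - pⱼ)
∂p1/∂z1 = 0.201

p = softmax(z) = [0.01321, 0.7214, 0.2654]
p1 = 0.7214

∂p1/∂z1 = p1(1 - p1) = 0.7214 × (1 - 0.7214) = 0.201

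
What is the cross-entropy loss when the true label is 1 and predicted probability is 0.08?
L = 2.526

L = -1·log(0.08) - 0·log(0.92) = -log(0.08) = 2.526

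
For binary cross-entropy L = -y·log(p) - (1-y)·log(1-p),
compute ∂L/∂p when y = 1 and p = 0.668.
∂L/∂p = -1.497

∂L/∂p = -y/p + (1-y)/(1-p) = -1/0.668 + 0 = -1.497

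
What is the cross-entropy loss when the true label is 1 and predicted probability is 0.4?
L = 0.9163

L = -1·log(0.4) - 0·log(0.6) = -log(0.4) = 0.9163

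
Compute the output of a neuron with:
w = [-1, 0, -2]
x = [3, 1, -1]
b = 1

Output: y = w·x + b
y = 0

y = (-1)(3) + (0)(1) + (-2)(-1) + 1 = 0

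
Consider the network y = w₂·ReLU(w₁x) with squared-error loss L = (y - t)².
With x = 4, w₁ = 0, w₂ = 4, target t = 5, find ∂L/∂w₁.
∂L/∂w₁ = 0

Forward pass:
z = w₁x = 0×4 = 0
h = ReLU(0) = 0
y = w₂h = 4×0 = 0

Backward pass:
∂L/∂y = 2(y - t) = 2(0 - 5) = -10
∂y/∂h = w₂ = 4
∂h/∂z = 0 (ReLU derivative)
∂z/∂w₁ = x = 4

∂L/∂w₁ = -10 × 4 × 0 × 4 = 0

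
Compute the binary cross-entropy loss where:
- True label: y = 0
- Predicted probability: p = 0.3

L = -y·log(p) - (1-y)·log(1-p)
L = 0.3567

L = -0·log(0.3) - 1·log(0.7) = -log(0.7) = 0.3567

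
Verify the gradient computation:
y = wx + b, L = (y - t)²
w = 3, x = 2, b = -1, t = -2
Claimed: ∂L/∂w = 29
Incorrect

y = (3)(2) + -1 = 5
∂L/∂y = 2(y - t) = 2(5 - -2) = 14
∂y/∂w = x = 2
∂L/∂w = 14 × 2 = 28

Claimed value: 29
Incorrect: The correct gradient is 28.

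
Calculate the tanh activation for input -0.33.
-0.3185

tanh(-0.33) = (e^(-0.33) - e^(0.33))/(e^(-0.33) + e^(0.33)) = -0.3185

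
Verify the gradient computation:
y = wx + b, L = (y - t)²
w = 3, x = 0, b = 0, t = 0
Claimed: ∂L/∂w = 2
Incorrect

y = (3)(0) + 0 = 0
∂L/∂y = 2(y - t) = 2(0 - 0) = 0
∂y/∂w = x = 0
∂L/∂w = 0 × 0 = 0

Claimed value: 2
Incorrect: The correct gradient is 0.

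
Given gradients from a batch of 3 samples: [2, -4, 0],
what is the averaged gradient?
Average gradient = -0.6667

Average = (1/3)(2 + -4 + 0) = -2/3 = -0.6667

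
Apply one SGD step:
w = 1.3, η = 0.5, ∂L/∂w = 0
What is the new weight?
w_new = 1.3

w_new = w - η·∂L/∂w = 1.3 - 0.5×(0) = 1.3 - (0) = 1.3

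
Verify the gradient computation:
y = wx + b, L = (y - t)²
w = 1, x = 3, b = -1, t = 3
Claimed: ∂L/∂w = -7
Incorrect

y = (1)(3) + -1 = 2
∂L/∂y = 2(y - t) = 2(2 - 3) = -2
∂y/∂w = x = 3
∂L/∂w = -2 × 3 = -6

Claimed value: -7
Incorrect: The correct gradient is -6.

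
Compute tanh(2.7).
0.991

tanh(2.7) = (e^(2.7) - e^(-2.7))/(e^(2.7) + e^(-2.7)) = 0.991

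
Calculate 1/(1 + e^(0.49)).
0.3799

sigmoid(-0.49) = 1/(1 + e^(0.49)) = 1/(1 + 1.632) = 0.3799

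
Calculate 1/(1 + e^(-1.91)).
0.871

sigmoid(1.91) = 1/(1 + e^(-1.91)) = 1/(1 + 0.1481) = 0.871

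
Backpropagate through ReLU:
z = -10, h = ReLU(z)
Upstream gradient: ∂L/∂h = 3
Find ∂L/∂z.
∂L/∂z = 0

h = ReLU(-10) = 0
Since z < 0: ∂h/∂z = 0
∂L/∂z = ∂L/∂h · ∂h/∂z = 3 × 0 = 0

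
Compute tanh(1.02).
0.7699

tanh(1.02) = (e^(1.02) - e^(-1.02))/(e^(1.02) + e^(-1.02)) = 0.7699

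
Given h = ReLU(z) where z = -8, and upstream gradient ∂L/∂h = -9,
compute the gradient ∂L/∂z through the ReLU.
∂L/∂z = 0

h = ReLU(-8) = 0
Since z < 0: ∂h/∂z = 0
∂L/∂z = ∂L/∂h · ∂h/∂z = -9 × 0 = 0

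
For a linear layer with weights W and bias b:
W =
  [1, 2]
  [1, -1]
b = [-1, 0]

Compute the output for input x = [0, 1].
y = [1, -1]

Wx = [1×0 + 2×1, 1×0 + -1×1]
   = [2, -1]
y = Wx + b = [2 + -1, -1 + 0] = [1, -1]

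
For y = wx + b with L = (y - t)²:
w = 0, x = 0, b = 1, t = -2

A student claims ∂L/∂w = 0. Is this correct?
Correct

y = (0)(0) + 1 = 1
∂L/∂y = 2(y - t) = 2(1 - -2) = 6
∂y/∂w = x = 0
∂L/∂w = 6 × 0 = 0

Claimed value: 0
Correct: The correct gradient is 0.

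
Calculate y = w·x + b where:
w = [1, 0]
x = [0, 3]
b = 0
y = 0

y = (1)(0) + (0)(3) + 0 = 0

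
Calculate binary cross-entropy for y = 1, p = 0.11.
L = 2.207

L = -1·log(0.11) - 0·log(0.89) = -log(0.11) = 2.207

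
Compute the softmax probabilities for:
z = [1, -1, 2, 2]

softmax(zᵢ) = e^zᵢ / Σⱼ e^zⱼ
p = [0.1522, 0.0206, 0.4136, 0.4136]

exp(z) = [2.718, 0.3679, 7.389, 7.389]
Sum = 17.86
p = [0.1522, 0.0206, 0.4136, 0.4136]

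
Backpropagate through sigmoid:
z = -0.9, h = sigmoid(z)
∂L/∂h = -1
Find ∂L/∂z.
∂L/∂z = -0.2055

σ(-0.9) = 0.2891
σ'(-0.9) = σ(-0.9)(1 - σ(-0.9)) = 0.2891 × 0.7109 = 0.2055
∂L/∂z = ∂L/∂h · σ'(z) = -1 × 0.2055 = -0.2055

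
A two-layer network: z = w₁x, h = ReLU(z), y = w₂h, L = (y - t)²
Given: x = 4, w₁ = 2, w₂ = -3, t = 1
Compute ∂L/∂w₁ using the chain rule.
∂L/∂w₁ = 600

Forward pass:
z = w₁x = 2×4 = 8
h = ReLU(8) = 8
y = w₂h = -3×8 = -24

Backward pass:
∂L/∂y = 2(y - t) = 2(-24 - 1) = -50
∂y/∂h = w₂ = -3
∂h/∂z = 1 (ReLU derivative)
∂z/∂w₁ = x = 4

∂L/∂w₁ = -50 × -3 × 1 × 4 = 600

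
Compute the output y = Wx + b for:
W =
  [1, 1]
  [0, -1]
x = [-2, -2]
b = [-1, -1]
y = [-5, 1]

Wx = [1×-2 + 1×-2, 0×-2 + -1×-2]
   = [-4, 2]
y = Wx + b = [-4 + -1, 2 + -1] = [-5, 1]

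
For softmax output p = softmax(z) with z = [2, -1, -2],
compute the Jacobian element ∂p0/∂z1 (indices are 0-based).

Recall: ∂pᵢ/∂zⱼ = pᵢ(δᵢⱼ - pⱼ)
∂p0/∂z1 = -0.04364

p = softmax(z) = [0.9362, 0.04661, 0.01715]
p0 = 0.9362, p1 = 0.04661

∂p0/∂z1 = -p0 × p1 = -0.9362 × 0.04661 = -0.04364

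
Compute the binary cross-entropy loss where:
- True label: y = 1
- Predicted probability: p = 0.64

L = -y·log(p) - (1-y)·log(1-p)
L = 0.4463

L = -1·log(0.64) - 0·log(0.36) = -log(0.64) = 0.4463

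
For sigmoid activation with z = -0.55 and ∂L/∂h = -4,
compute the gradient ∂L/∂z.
∂L/∂z = -0.928

σ(-0.55) = 0.3659
σ'(-0.55) = σ(-0.55)(1 - σ(-0.55)) = 0.3659 × 0.6341 = 0.232
∂L/∂z = ∂L/∂h · σ'(z) = -4 × 0.232 = -0.928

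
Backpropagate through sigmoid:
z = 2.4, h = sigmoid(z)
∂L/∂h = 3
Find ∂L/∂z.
∂L/∂z = 0.2288

σ(2.4) = 0.9168
σ'(2.4) = σ(2.4)(1 - σ(2.4)) = 0.9168 × 0.08317 = 0.07625
∂L/∂z = ∂L/∂h · σ'(z) = 3 × 0.07625 = 0.2288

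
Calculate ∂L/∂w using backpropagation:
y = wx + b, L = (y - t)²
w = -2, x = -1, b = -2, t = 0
∂L/∂w = 0

y = wx + b = (-2)(-1) + -2 = 0
∂L/∂y = 2(y - t) = 2(0 - 0) = 0
∂y/∂w = x = -1
∂L/∂w = ∂L/∂y · ∂y/∂w = 0 × -1 = 0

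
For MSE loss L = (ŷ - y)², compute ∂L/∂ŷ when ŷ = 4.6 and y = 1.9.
∂L/∂ŷ = 5.4

∂L/∂ŷ = 2(ŷ - y) = 2(4.6 - 1.9) = 2(2.7) = 5.4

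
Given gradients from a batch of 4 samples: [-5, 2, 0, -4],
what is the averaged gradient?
Average gradient = -1.75

Average = (1/4)(-5 + 2 + 0 + -4) = -7/4 = -1.75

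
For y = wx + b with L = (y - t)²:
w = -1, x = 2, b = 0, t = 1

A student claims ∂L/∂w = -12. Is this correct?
Correct

y = (-1)(2) + 0 = -2
∂L/∂y = 2(y - t) = 2(-2 - 1) = -6
∂y/∂w = x = 2
∂L/∂w = -6 × 2 = -12

Claimed value: -12
Correct: The correct gradient is -12.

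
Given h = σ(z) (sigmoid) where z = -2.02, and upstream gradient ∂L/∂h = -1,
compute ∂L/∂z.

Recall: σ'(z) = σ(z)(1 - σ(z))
∂L/∂z = -0.1034

σ(-2.02) = 0.1171
σ'(-2.02) = σ(-2.02)(1 - σ(-2.02)) = 0.1171 × 0.8829 = 0.1034
∂L/∂z = ∂L/∂h · σ'(z) = -1 × 0.1034 = -0.1034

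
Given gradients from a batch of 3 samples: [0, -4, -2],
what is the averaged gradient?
Average gradient = -2

Average = (1/3)(0 + -4 + -2) = -6/3 = -2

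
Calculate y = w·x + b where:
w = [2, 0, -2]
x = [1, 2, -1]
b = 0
y = 4

y = (2)(1) + (0)(2) + (-2)(-1) + 0 = 4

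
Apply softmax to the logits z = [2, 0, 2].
p = [0.4683, 0.0634, 0.4683]

exp(z) = [7.389, 1, 7.389]
Sum = 15.78
p = [0.4683, 0.0634, 0.4683]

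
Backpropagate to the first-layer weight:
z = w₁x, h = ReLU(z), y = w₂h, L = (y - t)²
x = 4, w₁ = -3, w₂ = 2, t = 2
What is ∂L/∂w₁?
∂L/∂w₁ = 0

Forward pass:
z = w₁x = -3×4 = -12
h = ReLU(-12) = 0
y = w₂h = 2×0 = 0

Backward pass:
∂L/∂y = 2(y - t) = 2(0 - 2) = -4
∂y/∂h = w₂ = 2
∂h/∂z = 0 (ReLU derivative)
∂z/∂w₁ = x = 4

∂L/∂w₁ = -4 × 2 × 0 × 4 = 0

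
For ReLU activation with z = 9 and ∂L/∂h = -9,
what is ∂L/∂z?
∂L/∂z = -9

h = ReLU(9) = 9
Since z > 0: ∂h/∂z = 1
∂L/∂z = ∂L/∂h · ∂h/∂z = -9 × 1 = -9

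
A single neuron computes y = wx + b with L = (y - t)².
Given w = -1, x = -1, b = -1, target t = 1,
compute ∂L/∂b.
∂L/∂b = -2

y = wx + b = (-1)(-1) + -1 = 0
∂L/∂y = 2(y - t) = 2(0 - 1) = -2
∂y/∂b = 1
∂L/∂b = ∂L/∂y · ∂y/∂b = -2 × 1 = -2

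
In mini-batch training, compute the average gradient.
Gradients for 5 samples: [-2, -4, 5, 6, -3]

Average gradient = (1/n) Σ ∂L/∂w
Average gradient = 0.4

Average = (1/5)(-2 + -4 + 5 + 6 + -3) = 2/5 = 0.4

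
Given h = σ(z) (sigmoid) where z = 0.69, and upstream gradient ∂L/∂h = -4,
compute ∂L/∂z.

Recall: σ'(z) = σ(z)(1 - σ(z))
∂L/∂z = -0.8898

σ(0.69) = 0.666
σ'(0.69) = σ(0.69)(1 - σ(0.69)) = 0.666 × 0.334 = 0.2225
∂L/∂z = ∂L/∂h · σ'(z) = -4 × 0.2225 = -0.8898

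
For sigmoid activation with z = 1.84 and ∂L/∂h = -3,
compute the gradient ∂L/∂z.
∂L/∂z = -0.3548

σ(1.84) = 0.8629
σ'(1.84) = σ(1.84)(1 - σ(1.84)) = 0.8629 × 0.1371 = 0.1183
∂L/∂z = ∂L/∂h · σ'(z) = -3 × 0.1183 = -0.3548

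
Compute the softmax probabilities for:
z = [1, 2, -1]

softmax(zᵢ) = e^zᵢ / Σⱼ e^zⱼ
p = [0.2595, 0.7054, 0.0351]

exp(z) = [2.718, 7.389, 0.3679]
Sum = 10.48
p = [0.2595, 0.7054, 0.0351]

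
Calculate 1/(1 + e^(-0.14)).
0.5349

sigmoid(0.14) = 1/(1 + e^(-0.14)) = 1/(1 + 0.8694) = 0.5349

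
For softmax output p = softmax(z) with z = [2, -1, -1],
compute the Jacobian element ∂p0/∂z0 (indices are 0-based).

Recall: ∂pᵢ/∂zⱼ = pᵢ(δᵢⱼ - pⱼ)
∂p0/∂z0 = 0.08236

p = softmax(z) = [0.9094, 0.04528, 0.04528]
p0 = 0.9094

∂p0/∂z0 = p0(1 - p0) = 0.9094 × (1 - 0.9094) = 0.08236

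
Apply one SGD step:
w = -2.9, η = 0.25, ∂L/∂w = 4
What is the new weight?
w_new = -3.9

w_new = w - η·∂L/∂w = -2.9 - 0.25×(4) = -2.9 - (1) = -3.9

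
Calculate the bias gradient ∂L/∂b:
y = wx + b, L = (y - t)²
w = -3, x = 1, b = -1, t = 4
∂L/∂b = -16

y = wx + b = (-3)(1) + -1 = -4
∂L/∂y = 2(y - t) = 2(-4 - 4) = -16
∂y/∂b = 1
∂L/∂b = ∂L/∂y · ∂y/∂b = -16 × 1 = -16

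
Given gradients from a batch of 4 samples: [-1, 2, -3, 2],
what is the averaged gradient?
Average gradient = 0

Average = (1/4)(-1 + 2 + -3 + 2) = 0/4 = 0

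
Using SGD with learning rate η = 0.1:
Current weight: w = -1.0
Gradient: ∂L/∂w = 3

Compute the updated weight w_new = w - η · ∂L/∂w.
w_new = -1.3

w_new = w - η·∂L/∂w = -1.0 - 0.1×(3) = -1.0 - (0.3) = -1.3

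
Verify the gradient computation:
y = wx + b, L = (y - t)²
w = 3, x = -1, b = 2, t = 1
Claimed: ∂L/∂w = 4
Correct

y = (3)(-1) + 2 = -1
∂L/∂y = 2(y - t) = 2(-1 - 1) = -4
∂y/∂w = x = -1
∂L/∂w = -4 × -1 = 4

Claimed value: 4
Correct: The correct gradient is 4.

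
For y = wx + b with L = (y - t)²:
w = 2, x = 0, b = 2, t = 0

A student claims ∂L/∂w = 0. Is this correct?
Correct

y = (2)(0) + 2 = 2
∂L/∂y = 2(y - t) = 2(2 - 0) = 4
∂y/∂w = x = 0
∂L/∂w = 4 × 0 = 0

Claimed value: 0
Correct: The correct gradient is 0.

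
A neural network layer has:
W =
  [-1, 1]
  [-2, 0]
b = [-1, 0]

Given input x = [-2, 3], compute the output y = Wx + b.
y = [4, 4]

Wx = [-1×-2 + 1×3, -2×-2 + 0×3]
   = [5, 4]
y = Wx + b = [5 + -1, 4 + 0] = [4, 4]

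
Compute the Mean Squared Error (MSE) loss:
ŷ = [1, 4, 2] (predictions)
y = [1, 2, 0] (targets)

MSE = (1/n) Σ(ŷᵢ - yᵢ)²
MSE = 2.667

MSE = (1/3)((1-1)² + (4-2)² + (2-0)²) = (1/3)(0 + 4 + 4) = 2.667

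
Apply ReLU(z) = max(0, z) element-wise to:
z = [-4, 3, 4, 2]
h = [0, 3, 4, 2]

ReLU applied element-wise: max(0,-4)=0, max(0,3)=3, max(0,4)=4, max(0,2)=2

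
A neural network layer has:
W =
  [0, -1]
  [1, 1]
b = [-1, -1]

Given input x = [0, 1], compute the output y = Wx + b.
y = [-2, 0]

Wx = [0×0 + -1×1, 1×0 + 1×1]
   = [-1, 1]
y = Wx + b = [-1 + -1, 1 + -1] = [-2, 0]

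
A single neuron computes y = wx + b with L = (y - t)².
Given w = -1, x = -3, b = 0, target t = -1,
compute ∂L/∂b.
∂L/∂b = 8

y = wx + b = (-1)(-3) + 0 = 3
∂L/∂y = 2(y - t) = 2(3 - -1) = 8
∂y/∂b = 1
∂L/∂b = ∂L/∂y · ∂y/∂b = 8 × 1 = 8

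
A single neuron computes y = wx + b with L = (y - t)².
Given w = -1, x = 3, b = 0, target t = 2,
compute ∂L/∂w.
∂L/∂w = -30

y = wx + b = (-1)(3) + 0 = -3
∂L/∂y = 2(y - t) = 2(-3 - 2) = -10
∂y/∂w = x = 3
∂L/∂w = ∂L/∂y · ∂y/∂w = -10 × 3 = -30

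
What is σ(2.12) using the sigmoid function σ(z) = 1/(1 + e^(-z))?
0.8928

sigmoid(2.12) = 1/(1 + e^(-2.12)) = 1/(1 + 0.12) = 0.8928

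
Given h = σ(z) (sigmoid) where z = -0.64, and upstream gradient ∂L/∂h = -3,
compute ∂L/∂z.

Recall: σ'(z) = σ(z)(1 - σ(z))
∂L/∂z = -0.6782

σ(-0.64) = 0.3452
σ'(-0.64) = σ(-0.64)(1 - σ(-0.64)) = 0.3452 × 0.6548 = 0.2261
∂L/∂z = ∂L/∂h · σ'(z) = -3 × 0.2261 = -0.6782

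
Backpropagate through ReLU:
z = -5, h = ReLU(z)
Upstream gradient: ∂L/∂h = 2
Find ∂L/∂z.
∂L/∂z = 0

h = ReLU(-5) = 0
Since z < 0: ∂h/∂z = 0
∂L/∂z = ∂L/∂h · ∂h/∂z = 2 × 0 = 0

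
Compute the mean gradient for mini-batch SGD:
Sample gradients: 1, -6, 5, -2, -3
Average gradient = -1

Average = (1/5)(1 + -6 + 5 + -2 + -3) = -5/5 = -1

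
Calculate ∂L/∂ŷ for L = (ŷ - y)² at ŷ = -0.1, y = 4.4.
∂L/∂ŷ = -9.0

∂L/∂ŷ = 2(ŷ - y) = 2(-0.1 - 4.4) = 2(-4.5) = -9.0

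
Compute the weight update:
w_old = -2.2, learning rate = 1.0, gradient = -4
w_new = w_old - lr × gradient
w_new = 1.8

w_new = w - η·∂L/∂w = -2.2 - 1.0×(-4) = -2.2 - (-4) = 1.8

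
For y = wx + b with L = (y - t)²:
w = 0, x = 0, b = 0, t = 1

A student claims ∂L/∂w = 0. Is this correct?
Correct

y = (0)(0) + 0 = 0
∂L/∂y = 2(y - t) = 2(0 - 1) = -2
∂y/∂w = x = 0
∂L/∂w = -2 × 0 = 0

Claimed value: 0
Correct: The correct gradient is 0.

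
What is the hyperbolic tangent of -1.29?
-0.8591

tanh(-1.29) = (e^(-1.29) - e^(1.29))/(e^(-1.29) + e^(1.29)) = -0.8591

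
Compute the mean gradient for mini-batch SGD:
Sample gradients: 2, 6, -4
Average gradient = 1.333

Average = (1/3)(2 + 6 + -4) = 4/3 = 1.333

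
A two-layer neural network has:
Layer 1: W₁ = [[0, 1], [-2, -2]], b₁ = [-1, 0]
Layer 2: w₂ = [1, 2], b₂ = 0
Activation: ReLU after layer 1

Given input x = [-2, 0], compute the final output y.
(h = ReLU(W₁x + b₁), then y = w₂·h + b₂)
y = 8

Layer 1 pre-activation: z₁ = [-1, 4]
After ReLU: h = [0, 4]
Layer 2 output: y = 1×0 + 2×4 + 0 = 8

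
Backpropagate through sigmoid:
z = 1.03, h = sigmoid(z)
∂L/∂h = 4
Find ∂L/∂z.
∂L/∂z = 0.7755

σ(1.03) = 0.7369
σ'(1.03) = σ(1.03)(1 - σ(1.03)) = 0.7369 × 0.2631 = 0.1939
∂L/∂z = ∂L/∂h · σ'(z) = 4 × 0.1939 = 0.7755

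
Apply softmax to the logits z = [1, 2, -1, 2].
p = [0.1522, 0.4136, 0.0206, 0.4136]

exp(z) = [2.718, 7.389, 0.3679, 7.389]
Sum = 17.86
p = [0.1522, 0.4136, 0.0206, 0.4136]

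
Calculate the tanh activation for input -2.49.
-0.9863

tanh(-2.49) = (e^(-2.49) - e^(2.49))/(e^(-2.49) + e^(2.49)) = -0.9863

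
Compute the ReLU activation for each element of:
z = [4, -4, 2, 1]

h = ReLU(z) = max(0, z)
h = [4, 0, 2, 1]

ReLU applied element-wise: max(0,4)=4, max(0,-4)=0, max(0,2)=2, max(0,1)=1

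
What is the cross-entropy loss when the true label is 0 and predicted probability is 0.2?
L = 0.2231

L = -0·log(0.2) - 1·log(0.8) = -log(0.8) = 0.2231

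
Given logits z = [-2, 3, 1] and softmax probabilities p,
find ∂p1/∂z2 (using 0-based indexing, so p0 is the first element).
∂p1/∂z2 = -0.1038

p = softmax(z) = [0.0059, 0.8756, 0.1185]
p1 = 0.8756, p2 = 0.1185

∂p1/∂z2 = -p1 × p2 = -0.8756 × 0.1185 = -0.1038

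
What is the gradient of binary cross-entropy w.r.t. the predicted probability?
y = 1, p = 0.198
∂L/∂p = -5.051

∂L/∂p = -y/p + (1-y)/(1-p) = -1/0.198 + 0 = -5.051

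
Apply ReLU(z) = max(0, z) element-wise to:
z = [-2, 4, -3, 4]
h = [0, 4, 0, 4]

ReLU applied element-wise: max(0,-2)=0, max(0,4)=4, max(0,-3)=0, max(0,4)=4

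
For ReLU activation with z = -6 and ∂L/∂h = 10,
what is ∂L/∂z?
∂L/∂z = 0

h = ReLU(-6) = 0
Since z < 0: ∂h/∂z = 0
∂L/∂z = ∂L/∂h · ∂h/∂z = 10 × 0 = 0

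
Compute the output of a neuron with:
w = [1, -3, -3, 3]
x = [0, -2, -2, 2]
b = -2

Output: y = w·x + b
y = 16

y = (1)(0) + (-3)(-2) + (-3)(-2) + (3)(2) + -2 = 16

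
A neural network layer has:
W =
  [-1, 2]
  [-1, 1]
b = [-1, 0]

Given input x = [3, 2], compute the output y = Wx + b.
y = [0, -1]

Wx = [-1×3 + 2×2, -1×3 + 1×2]
   = [1, -1]
y = Wx + b = [1 + -1, -1 + 0] = [0, -1]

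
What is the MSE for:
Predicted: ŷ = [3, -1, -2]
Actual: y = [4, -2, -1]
MSE = 1

MSE = (1/3)((3-4)² + (-1--2)² + (-2--1)²) = (1/3)(1 + 1 + 1) = 1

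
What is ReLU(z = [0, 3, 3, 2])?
h = [0, 3, 3, 2]

ReLU applied element-wise: max(0,0)=0, max(0,3)=3, max(0,3)=3, max(0,2)=2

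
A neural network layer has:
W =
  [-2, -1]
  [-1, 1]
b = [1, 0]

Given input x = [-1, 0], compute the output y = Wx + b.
y = [3, 1]

Wx = [-2×-1 + -1×0, -1×-1 + 1×0]
   = [2, 1]
y = Wx + b = [2 + 1, 1 + 0] = [3, 1]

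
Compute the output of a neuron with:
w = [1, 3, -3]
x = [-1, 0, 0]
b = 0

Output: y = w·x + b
y = -1

y = (1)(-1) + (3)(0) + (-3)(0) + 0 = -1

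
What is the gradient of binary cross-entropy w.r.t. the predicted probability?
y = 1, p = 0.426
∂L/∂p = -2.347

∂L/∂p = -y/p + (1-y)/(1-p) = -1/0.426 + 0 = -2.347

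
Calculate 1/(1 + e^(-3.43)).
0.9686

sigmoid(3.43) = 1/(1 + e^(-3.43)) = 1/(1 + 0.03239) = 0.9686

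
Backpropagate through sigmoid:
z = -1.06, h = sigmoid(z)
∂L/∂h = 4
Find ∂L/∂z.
∂L/∂z = 0.7644

σ(-1.06) = 0.2573
σ'(-1.06) = σ(-1.06)(1 - σ(-1.06)) = 0.2573 × 0.7427 = 0.1911
∂L/∂z = ∂L/∂h · σ'(z) = 4 × 0.1911 = 0.7644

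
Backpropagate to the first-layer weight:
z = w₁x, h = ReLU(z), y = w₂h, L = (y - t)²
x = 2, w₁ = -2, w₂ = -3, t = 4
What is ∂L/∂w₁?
∂L/∂w₁ = 0

Forward pass:
z = w₁x = -2×2 = -4
h = ReLU(-4) = 0
y = w₂h = -3×0 = 0

Backward pass:
∂L/∂y = 2(y - t) = 2(0 - 4) = -8
∂y/∂h = w₂ = -3
∂h/∂z = 0 (ReLU derivative)
∂z/∂w₁ = x = 2

∂L/∂w₁ = -8 × -3 × 0 × 2 = 0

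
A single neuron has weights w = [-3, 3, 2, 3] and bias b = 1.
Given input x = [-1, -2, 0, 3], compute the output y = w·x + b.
y = 7

y = (-3)(-1) + (3)(-2) + (2)(0) + (3)(3) + 1 = 7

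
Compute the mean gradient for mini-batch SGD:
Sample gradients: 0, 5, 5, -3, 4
Average gradient = 2.2

Average = (1/5)(0 + 5 + 5 + -3 + 4) = 11/5 = 2.2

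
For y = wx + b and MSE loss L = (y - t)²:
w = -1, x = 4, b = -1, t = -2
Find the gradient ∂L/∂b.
∂L/∂b = -6

y = wx + b = (-1)(4) + -1 = -5
∂L/∂y = 2(y - t) = 2(-5 - -2) = -6
∂y/∂b = 1
∂L/∂b = ∂L/∂y · ∂y/∂b = -6 × 1 = -6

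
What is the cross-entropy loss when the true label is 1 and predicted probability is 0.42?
L = 0.8675

L = -1·log(0.42) - 0·log(0.58) = -log(0.42) = 0.8675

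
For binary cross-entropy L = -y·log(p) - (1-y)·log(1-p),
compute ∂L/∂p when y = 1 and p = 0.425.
∂L/∂p = -2.353

∂L/∂p = -y/p + (1-y)/(1-p) = -1/0.425 + 0 = -2.353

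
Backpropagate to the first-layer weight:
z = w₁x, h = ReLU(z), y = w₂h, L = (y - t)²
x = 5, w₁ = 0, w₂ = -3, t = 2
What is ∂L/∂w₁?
∂L/∂w₁ = 0

Forward pass:
z = w₁x = 0×5 = 0
h = ReLU(0) = 0
y = w₂h = -3×0 = 0

Backward pass:
∂L/∂y = 2(y - t) = 2(0 - 2) = -4
∂y/∂h = w₂ = -3
∂h/∂z = 0 (ReLU derivative)
∂z/∂w₁ = x = 5

∂L/∂w₁ = -4 × -3 × 0 × 5 = 0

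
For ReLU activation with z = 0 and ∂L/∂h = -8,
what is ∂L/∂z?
∂L/∂z = 0

h = ReLU(0) = 0
At z = 0: ∂h/∂z = 0 (by convention)
∂L/∂z = ∂L/∂h · ∂h/∂z = -8 × 0 = 0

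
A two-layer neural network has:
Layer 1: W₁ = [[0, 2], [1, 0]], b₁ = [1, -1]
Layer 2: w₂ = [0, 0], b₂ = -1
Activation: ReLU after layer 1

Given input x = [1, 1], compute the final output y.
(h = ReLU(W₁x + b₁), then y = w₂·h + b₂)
y = -1

Layer 1 pre-activation: z₁ = [3, 0]
After ReLU: h = [3, 0]
Layer 2 output: y = 0×3 + 0×0 + -1 = -1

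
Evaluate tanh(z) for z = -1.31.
-0.8643

tanh(-1.31) = (e^(-1.31) - e^(1.31))/(e^(-1.31) + e^(1.31)) = -0.8643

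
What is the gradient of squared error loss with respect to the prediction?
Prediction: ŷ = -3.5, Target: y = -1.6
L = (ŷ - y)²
∂L/∂ŷ = -3.8

∂L/∂ŷ = 2(ŷ - y) = 2(-3.5 - -1.6) = 2(-1.9) = -3.8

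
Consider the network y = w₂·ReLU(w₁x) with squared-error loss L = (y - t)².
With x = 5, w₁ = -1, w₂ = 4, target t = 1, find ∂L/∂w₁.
∂L/∂w₁ = 0

Forward pass:
z = w₁x = -1×5 = -5
h = ReLU(-5) = 0
y = w₂h = 4×0 = 0

Backward pass:
∂L/∂y = 2(y - t) = 2(0 - 1) = -2
∂y/∂h = w₂ = 4
∂h/∂z = 0 (ReLU derivative)
∂z/∂w₁ = x = 5

∂L/∂w₁ = -2 × 4 × 0 × 5 = 0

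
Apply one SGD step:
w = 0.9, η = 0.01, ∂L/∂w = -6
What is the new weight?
w_new = 0.96

w_new = w - η·∂L/∂w = 0.9 - 0.01×(-6) = 0.9 - (-0.06) = 0.96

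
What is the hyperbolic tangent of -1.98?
-0.9626

tanh(-1.98) = (e^(-1.98) - e^(1.98))/(e^(-1.98) + e^(1.98)) = -0.9626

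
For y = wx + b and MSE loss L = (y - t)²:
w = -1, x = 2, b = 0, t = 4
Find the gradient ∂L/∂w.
∂L/∂w = -24

y = wx + b = (-1)(2) + 0 = -2
∂L/∂y = 2(y - t) = 2(-2 - 4) = -12
∂y/∂w = x = 2
∂L/∂w = ∂L/∂y · ∂y/∂w = -12 × 2 = -24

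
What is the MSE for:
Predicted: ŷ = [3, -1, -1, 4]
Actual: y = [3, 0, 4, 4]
MSE = 6.5

MSE = (1/4)((3-3)² + (-1-0)² + (-1-4)² + (4-4)²) = (1/4)(0 + 1 + 25 + 0) = 6.5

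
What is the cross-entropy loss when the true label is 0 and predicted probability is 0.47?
L = 0.6349

L = -0·log(0.47) - 1·log(0.53) = -log(0.53) = 0.6349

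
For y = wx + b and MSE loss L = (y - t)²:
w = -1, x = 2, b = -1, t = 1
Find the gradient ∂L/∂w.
∂L/∂w = -16

y = wx + b = (-1)(2) + -1 = -3
∂L/∂y = 2(y - t) = 2(-3 - 1) = -8
∂y/∂w = x = 2
∂L/∂w = ∂L/∂y · ∂y/∂w = -8 × 2 = -16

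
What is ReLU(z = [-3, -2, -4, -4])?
h = [0, 0, 0, 0]

ReLU applied element-wise: max(0,-3)=0, max(0,-2)=0, max(0,-4)=0, max(0,-4)=0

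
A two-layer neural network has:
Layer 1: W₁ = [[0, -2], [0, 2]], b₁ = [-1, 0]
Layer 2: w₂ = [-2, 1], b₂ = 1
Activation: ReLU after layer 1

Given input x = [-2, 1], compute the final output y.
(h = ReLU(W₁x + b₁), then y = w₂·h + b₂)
y = 3

Layer 1 pre-activation: z₁ = [-3, 2]
After ReLU: h = [0, 2]
Layer 2 output: y = -2×0 + 1×2 + 1 = 3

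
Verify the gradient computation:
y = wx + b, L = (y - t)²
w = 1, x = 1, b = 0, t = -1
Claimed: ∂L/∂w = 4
Correct

y = (1)(1) + 0 = 1
∂L/∂y = 2(y - t) = 2(1 - -1) = 4
∂y/∂w = x = 1
∂L/∂w = 4 × 1 = 4

Claimed value: 4
Correct: The correct gradient is 4.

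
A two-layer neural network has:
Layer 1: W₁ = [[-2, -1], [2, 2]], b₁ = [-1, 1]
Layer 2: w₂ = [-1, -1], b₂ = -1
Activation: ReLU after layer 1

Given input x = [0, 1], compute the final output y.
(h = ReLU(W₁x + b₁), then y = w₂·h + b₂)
y = -4

Layer 1 pre-activation: z₁ = [-2, 3]
After ReLU: h = [0, 3]
Layer 2 output: y = -1×0 + -1×3 + -1 = -4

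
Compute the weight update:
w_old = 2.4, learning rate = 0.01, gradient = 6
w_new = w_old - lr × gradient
w_new = 2.34

w_new = w - η·∂L/∂w = 2.4 - 0.01×(6) = 2.4 - (0.06) = 2.34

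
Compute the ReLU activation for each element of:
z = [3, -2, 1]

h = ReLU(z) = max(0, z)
h = [3, 0, 1]

ReLU applied element-wise: max(0,3)=3, max(0,-2)=0, max(0,1)=1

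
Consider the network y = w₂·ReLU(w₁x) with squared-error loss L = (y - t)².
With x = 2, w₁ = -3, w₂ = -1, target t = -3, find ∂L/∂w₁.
∂L/∂w₁ = 0

Forward pass:
z = w₁x = -3×2 = -6
h = ReLU(-6) = 0
y = w₂h = -1×0 = 0

Backward pass:
∂L/∂y = 2(y - t) = 2(0 - -3) = 6
∂y/∂h = w₂ = -1
∂h/∂z = 0 (ReLU derivative)
∂z/∂w₁ = x = 2

∂L/∂w₁ = 6 × -1 × 0 × 2 = 0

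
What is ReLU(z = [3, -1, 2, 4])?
h = [3, 0, 2, 4]

ReLU applied element-wise: max(0,3)=3, max(0,-1)=0, max(0,2)=2, max(0,4)=4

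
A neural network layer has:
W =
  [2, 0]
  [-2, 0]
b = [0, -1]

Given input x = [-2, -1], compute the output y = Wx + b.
y = [-4, 3]

Wx = [2×-2 + 0×-1, -2×-2 + 0×-1]
   = [-4, 4]
y = Wx + b = [-4 + 0, 4 + -1] = [-4, 3]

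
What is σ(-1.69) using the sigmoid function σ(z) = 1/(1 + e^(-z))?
0.1558

sigmoid(-1.69) = 1/(1 + e^(1.69)) = 1/(1 + 5.419) = 0.1558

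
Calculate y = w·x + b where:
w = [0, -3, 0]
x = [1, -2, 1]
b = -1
y = 5

y = (0)(1) + (-3)(-2) + (0)(1) + -1 = 5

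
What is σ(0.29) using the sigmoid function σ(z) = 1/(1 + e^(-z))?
0.572

sigmoid(0.29) = 1/(1 + e^(-0.29)) = 1/(1 + 0.7483) = 0.572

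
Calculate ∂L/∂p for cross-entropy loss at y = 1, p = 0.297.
∂L/∂p = -3.367

∂L/∂p = -y/p + (1-y)/(1-p) = -1/0.297 + 0 = -3.367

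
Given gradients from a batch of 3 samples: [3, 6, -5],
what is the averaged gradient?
Average gradient = 1.333

Average = (1/3)(3 + 6 + -5) = 4/3 = 1.333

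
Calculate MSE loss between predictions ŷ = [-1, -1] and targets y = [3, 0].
MSE = 8.5

MSE = (1/2)((-1-3)² + (-1-0)²) = (1/2)(16 + 1) = 8.5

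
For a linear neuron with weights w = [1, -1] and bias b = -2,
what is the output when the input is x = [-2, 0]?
y = -4

y = (1)(-2) + (-1)(0) + -2 = -4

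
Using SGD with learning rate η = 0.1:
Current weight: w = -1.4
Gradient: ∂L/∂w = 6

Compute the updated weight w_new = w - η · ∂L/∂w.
w_new = -2

w_new = w - η·∂L/∂w = -1.4 - 0.1×(6) = -1.4 - (0.6) = -2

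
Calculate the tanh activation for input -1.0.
-0.7616

tanh(-1.0) = (e^(-1.0) - e^(1.0))/(e^(-1.0) + e^(1.0)) = -0.7616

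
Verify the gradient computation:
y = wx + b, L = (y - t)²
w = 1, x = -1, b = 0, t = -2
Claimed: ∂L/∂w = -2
Correct

y = (1)(-1) + 0 = -1
∂L/∂y = 2(y - t) = 2(-1 - -2) = 2
∂y/∂w = x = -1
∂L/∂w = 2 × -1 = -2

Claimed value: -2
Correct: The correct gradient is -2.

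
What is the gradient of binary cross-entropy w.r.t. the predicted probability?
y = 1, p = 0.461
∂L/∂p = -2.169

∂L/∂p = -y/p + (1-y)/(1-p) = -1/0.461 + 0 = -2.169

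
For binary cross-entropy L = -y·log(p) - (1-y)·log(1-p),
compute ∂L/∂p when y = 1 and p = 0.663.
∂L/∂p = -1.508

∂L/∂p = -y/p + (1-y)/(1-p) = -1/0.663 + 0 = -1.508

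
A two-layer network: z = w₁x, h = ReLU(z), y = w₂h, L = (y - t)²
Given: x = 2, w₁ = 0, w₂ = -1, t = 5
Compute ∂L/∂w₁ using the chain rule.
∂L/∂w₁ = 0

Forward pass:
z = w₁x = 0×2 = 0
h = ReLU(0) = 0
y = w₂h = -1×0 = 0

Backward pass:
∂L/∂y = 2(y - t) = 2(0 - 5) = -10
∂y/∂h = w₂ = -1
∂h/∂z = 0 (ReLU derivative)
∂z/∂w₁ = x = 2

∂L/∂w₁ = -10 × -1 × 0 × 2 = 0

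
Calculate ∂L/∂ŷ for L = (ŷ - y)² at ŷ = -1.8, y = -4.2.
∂L/∂ŷ = 4.8

∂L/∂ŷ = 2(ŷ - y) = 2(-1.8 - -4.2) = 2(2.4) = 4.8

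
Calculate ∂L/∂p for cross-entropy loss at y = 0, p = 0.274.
∂L/∂p = 1.377

∂L/∂p = -y/p + (1-y)/(1-p) = 0 + 1/0.726 = 1.377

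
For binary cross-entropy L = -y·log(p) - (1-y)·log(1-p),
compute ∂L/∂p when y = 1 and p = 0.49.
∂L/∂p = -2.041

∂L/∂p = -y/p + (1-y)/(1-p) = -1/0.49 + 0 = -2.041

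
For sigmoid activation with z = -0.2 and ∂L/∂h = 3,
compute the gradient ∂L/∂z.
∂L/∂z = 0.7425

σ(-0.2) = 0.4502
σ'(-0.2) = σ(-0.2)(1 - σ(-0.2)) = 0.4502 × 0.5498 = 0.2475
∂L/∂z = ∂L/∂h · σ'(z) = 3 × 0.2475 = 0.7425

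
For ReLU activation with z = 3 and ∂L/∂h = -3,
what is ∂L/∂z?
∂L/∂z = -3

h = ReLU(3) = 3
Since z > 0: ∂h/∂z = 1
∂L/∂z = ∂L/∂h · ∂h/∂z = -3 × 1 = -3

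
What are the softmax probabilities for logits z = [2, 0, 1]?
p = [0.6652, 0.09, 0.2447]

exp(z) = [7.389, 1, 2.718]
Sum = 11.11
p = [0.6652, 0.09, 0.2447]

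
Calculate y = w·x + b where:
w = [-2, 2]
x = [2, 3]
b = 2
y = 4

y = (-2)(2) + (2)(3) + 2 = 4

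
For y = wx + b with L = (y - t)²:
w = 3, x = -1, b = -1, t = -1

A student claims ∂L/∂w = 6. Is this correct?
Correct

y = (3)(-1) + -1 = -4
∂L/∂y = 2(y - t) = 2(-4 - -1) = -6
∂y/∂w = x = -1
∂L/∂w = -6 × -1 = 6

Claimed value: 6
Correct: The correct gradient is 6.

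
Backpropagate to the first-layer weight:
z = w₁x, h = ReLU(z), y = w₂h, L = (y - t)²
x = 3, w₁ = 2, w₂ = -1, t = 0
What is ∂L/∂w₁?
∂L/∂w₁ = 36

Forward pass:
z = w₁x = 2×3 = 6
h = ReLU(6) = 6
y = w₂h = -1×6 = -6

Backward pass:
∂L/∂y = 2(y - t) = 2(-6 - 0) = -12
∂y/∂h = w₂ = -1
∂h/∂z = 1 (ReLU derivative)
∂z/∂w₁ = x = 3

∂L/∂w₁ = -12 × -1 × 1 × 3 = 36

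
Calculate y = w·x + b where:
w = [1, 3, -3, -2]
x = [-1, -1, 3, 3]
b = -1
y = -20

y = (1)(-1) + (3)(-1) + (-3)(3) + (-2)(3) + -1 = -20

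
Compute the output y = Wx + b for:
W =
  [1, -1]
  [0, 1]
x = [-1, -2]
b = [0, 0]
y = [1, -2]

Wx = [1×-1 + -1×-2, 0×-1 + 1×-2]
   = [1, -2]
y = Wx + b = [1 + 0, -2 + 0] = [1, -2]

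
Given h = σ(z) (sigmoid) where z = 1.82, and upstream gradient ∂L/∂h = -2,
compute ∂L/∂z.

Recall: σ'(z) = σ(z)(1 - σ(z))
∂L/∂z = -0.24

σ(1.82) = 0.8606
σ'(1.82) = σ(1.82)(1 - σ(1.82)) = 0.8606 × 0.1394 = 0.12
∂L/∂z = ∂L/∂h · σ'(z) = -2 × 0.12 = -0.24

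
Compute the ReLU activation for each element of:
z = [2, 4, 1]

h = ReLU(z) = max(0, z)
h = [2, 4, 1]

ReLU applied element-wise: max(0,2)=2, max(0,4)=4, max(0,1)=1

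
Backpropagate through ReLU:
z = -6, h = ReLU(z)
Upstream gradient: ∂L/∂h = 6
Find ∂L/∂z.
∂L/∂z = 0

h = ReLU(-6) = 0
Since z < 0: ∂h/∂z = 0
∂L/∂z = ∂L/∂h · ∂h/∂z = 6 × 0 = 0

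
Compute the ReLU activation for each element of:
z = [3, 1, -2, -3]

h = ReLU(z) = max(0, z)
h = [3, 1, 0, 0]

ReLU applied element-wise: max(0,3)=3, max(0,1)=1, max(0,-2)=0, max(0,-3)=0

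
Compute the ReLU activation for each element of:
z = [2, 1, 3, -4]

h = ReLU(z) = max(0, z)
h = [2, 1, 3, 0]

ReLU applied element-wise: max(0,2)=2, max(0,1)=1, max(0,3)=3, max(0,-4)=0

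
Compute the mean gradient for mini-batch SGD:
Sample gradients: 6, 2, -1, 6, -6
Average gradient = 1.4

Average = (1/5)(6 + 2 + -1 + 6 + -6) = 7/5 = 1.4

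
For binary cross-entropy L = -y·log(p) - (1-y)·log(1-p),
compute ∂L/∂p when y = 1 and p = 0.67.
∂L/∂p = -1.493

∂L/∂p = -y/p + (1-y)/(1-p) = -1/0.67 + 0 = -1.493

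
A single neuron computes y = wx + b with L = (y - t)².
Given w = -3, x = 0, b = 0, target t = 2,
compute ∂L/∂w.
∂L/∂w = 0

y = wx + b = (-3)(0) + 0 = 0
∂L/∂y = 2(y - t) = 2(0 - 2) = -4
∂y/∂w = x = 0
∂L/∂w = ∂L/∂y · ∂y/∂w = -4 × 0 = 0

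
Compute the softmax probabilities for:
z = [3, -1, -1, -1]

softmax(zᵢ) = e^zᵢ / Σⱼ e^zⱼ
p = [0.9479, 0.0174, 0.0174, 0.0174]

exp(z) = [20.09, 0.3679, 0.3679, 0.3679]
Sum = 21.19
p = [0.9479, 0.0174, 0.0174, 0.0174]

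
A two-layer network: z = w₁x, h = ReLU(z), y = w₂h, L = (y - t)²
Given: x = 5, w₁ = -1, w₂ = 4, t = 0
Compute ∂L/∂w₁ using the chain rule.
∂L/∂w₁ = 0

Forward pass:
z = w₁x = -1×5 = -5
h = ReLU(-5) = 0
y = w₂h = 4×0 = 0

Backward pass:
∂L/∂y = 2(y - t) = 2(0 - 0) = 0
∂y/∂h = w₂ = 4
∂h/∂z = 0 (ReLU derivative)
∂z/∂w₁ = x = 5

∂L/∂w₁ = 0 × 4 × 0 × 5 = 0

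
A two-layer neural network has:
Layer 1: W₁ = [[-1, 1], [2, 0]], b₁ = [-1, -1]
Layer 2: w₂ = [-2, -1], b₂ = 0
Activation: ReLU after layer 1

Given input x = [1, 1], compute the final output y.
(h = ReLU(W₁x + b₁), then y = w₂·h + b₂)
y = -1

Layer 1 pre-activation: z₁ = [-1, 1]
After ReLU: h = [0, 1]
Layer 2 output: y = -2×0 + -1×1 + 0 = -1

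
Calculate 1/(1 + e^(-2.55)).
0.9276

sigmoid(2.55) = 1/(1 + e^(-2.55)) = 1/(1 + 0.07808) = 0.9276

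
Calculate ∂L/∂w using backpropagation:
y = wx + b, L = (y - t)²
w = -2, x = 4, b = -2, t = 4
∂L/∂w = -112

y = wx + b = (-2)(4) + -2 = -10
∂L/∂y = 2(y - t) = 2(-10 - 4) = -28
∂y/∂w = x = 4
∂L/∂w = ∂L/∂y · ∂y/∂w = -28 × 4 = -112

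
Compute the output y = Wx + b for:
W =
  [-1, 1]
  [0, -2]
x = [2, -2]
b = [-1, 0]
y = [-5, 4]

Wx = [-1×2 + 1×-2, 0×2 + -2×-2]
   = [-4, 4]
y = Wx + b = [-4 + -1, 4 + 0] = [-5, 4]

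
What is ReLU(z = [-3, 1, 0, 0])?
h = [0, 1, 0, 0]

ReLU applied element-wise: max(0,-3)=0, max(0,1)=1, max(0,0)=0, max(0,0)=0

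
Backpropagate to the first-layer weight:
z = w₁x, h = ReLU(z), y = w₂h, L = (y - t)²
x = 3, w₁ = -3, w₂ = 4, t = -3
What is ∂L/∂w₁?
∂L/∂w₁ = 0

Forward pass:
z = w₁x = -3×3 = -9
h = ReLU(-9) = 0
y = w₂h = 4×0 = 0

Backward pass:
∂L/∂y = 2(y - t) = 2(0 - -3) = 6
∂y/∂h = w₂ = 4
∂h/∂z = 0 (ReLU derivative)
∂z/∂w₁ = x = 3

∂L/∂w₁ = 6 × 4 × 0 × 3 = 0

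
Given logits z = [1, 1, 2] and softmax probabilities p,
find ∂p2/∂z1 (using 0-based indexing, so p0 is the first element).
∂p2/∂z1 = -0.1221

p = softmax(z) = [0.2119, 0.2119, 0.5761]
p2 = 0.5761, p1 = 0.2119

∂p2/∂z1 = -p2 × p1 = -0.5761 × 0.2119 = -0.1221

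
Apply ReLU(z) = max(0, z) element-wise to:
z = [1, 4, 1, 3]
h = [1, 4, 1, 3]

ReLU applied element-wise: max(0,1)=1, max(0,4)=4, max(0,1)=1, max(0,3)=3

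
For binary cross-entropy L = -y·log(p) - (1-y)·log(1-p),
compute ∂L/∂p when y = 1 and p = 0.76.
∂L/∂p = -1.316

∂L/∂p = -y/p + (1-y)/(1-p) = -1/0.76 + 0 = -1.316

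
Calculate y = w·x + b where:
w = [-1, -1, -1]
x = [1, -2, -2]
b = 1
y = 4

y = (-1)(1) + (-1)(-2) + (-1)(-2) + 1 = 4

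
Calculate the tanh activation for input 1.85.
0.9517

tanh(1.85) = (e^(1.85) - e^(-1.85))/(e^(1.85) + e^(-1.85)) = 0.9517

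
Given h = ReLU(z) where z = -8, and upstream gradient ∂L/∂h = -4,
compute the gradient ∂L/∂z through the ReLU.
∂L/∂z = 0

h = ReLU(-8) = 0
Since z < 0: ∂h/∂z = 0
∂L/∂z = ∂L/∂h · ∂h/∂z = -4 × 0 = 0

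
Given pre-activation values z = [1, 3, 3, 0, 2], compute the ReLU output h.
h = [1, 3, 3, 0, 2]

ReLU applied element-wise: max(0,1)=1, max(0,3)=3, max(0,3)=3, max(0,0)=0, max(0,2)=2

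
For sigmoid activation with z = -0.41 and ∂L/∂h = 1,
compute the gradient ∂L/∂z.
∂L/∂z = 0.2398

σ(-0.41) = 0.3989
σ'(-0.41) = σ(-0.41)(1 - σ(-0.41)) = 0.3989 × 0.6011 = 0.2398
∂L/∂z = ∂L/∂h · σ'(z) = 1 × 0.2398 = 0.2398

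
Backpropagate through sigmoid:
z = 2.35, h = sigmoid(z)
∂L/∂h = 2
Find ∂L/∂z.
∂L/∂z = 0.159

σ(2.35) = 0.9129
σ'(2.35) = σ(2.35)(1 - σ(2.35)) = 0.9129 × 0.08707 = 0.07949
∂L/∂z = ∂L/∂h · σ'(z) = 2 × 0.07949 = 0.159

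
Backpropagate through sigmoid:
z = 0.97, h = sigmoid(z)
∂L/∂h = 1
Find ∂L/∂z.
∂L/∂z = 0.1993

σ(0.97) = 0.7251
σ'(0.97) = σ(0.97)(1 - σ(0.97)) = 0.7251 × 0.2749 = 0.1993
∂L/∂z = ∂L/∂h · σ'(z) = 1 × 0.1993 = 0.1993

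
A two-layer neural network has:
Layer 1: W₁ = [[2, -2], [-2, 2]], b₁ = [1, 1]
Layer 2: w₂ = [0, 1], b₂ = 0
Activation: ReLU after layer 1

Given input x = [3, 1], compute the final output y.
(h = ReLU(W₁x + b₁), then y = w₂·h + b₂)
y = 0

Layer 1 pre-activation: z₁ = [5, -3]
After ReLU: h = [5, 0]
Layer 2 output: y = 0×5 + 1×0 + 0 = 0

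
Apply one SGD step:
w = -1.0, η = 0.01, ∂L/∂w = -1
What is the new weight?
w_new = -0.99

w_new = w - η·∂L/∂w = -1.0 - 0.01×(-1) = -1.0 - (-0.01) = -0.99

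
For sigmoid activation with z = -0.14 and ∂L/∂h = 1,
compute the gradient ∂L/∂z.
∂L/∂z = 0.2488

σ(-0.14) = 0.4651
σ'(-0.14) = σ(-0.14)(1 - σ(-0.14)) = 0.4651 × 0.5349 = 0.2488
∂L/∂z = ∂L/∂h · σ'(z) = 1 × 0.2488 = 0.2488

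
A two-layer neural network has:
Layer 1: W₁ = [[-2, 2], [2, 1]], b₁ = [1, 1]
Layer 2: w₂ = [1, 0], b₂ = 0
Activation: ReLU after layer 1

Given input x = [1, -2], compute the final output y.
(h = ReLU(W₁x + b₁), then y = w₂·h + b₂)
y = 0

Layer 1 pre-activation: z₁ = [-5, 1]
After ReLU: h = [0, 1]
Layer 2 output: y = 1×0 + 0×1 + 0 = 0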